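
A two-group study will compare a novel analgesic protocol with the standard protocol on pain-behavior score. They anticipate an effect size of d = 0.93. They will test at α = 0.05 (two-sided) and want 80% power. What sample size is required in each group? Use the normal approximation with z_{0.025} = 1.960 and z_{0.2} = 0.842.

n = 19 per group

For two independent groups with equal n: n = 2·((z_{α/2} + z_β) / d)².
z_{α/2} + z_β = 1.960 + 0.842 = 2.802.
n = 2 × (2.802 / 0.93)² = 2 × 3.013² = 2 × 9.08 = 18.2.
Round up to the next whole participant.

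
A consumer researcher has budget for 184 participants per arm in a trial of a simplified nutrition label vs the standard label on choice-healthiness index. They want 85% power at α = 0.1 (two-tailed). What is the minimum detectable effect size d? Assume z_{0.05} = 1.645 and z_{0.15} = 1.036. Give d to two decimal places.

d_min ≈ 0.28

For two independent groups of n = 184 each: d_min = (z_{α/2} + z_β)·√(2/n).
z-sum = 1.645 + 1.036 = 2.681.
d_min = 2.681 × √(2/184) = 2.681 × 0.1043 = 0.280.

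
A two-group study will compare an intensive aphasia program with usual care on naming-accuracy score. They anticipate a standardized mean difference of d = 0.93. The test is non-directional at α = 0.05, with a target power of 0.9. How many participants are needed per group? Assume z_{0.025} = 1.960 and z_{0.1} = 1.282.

n = 25 per group

For two independent groups with equal n: n = 2·((z_{α/2} + z_β) / d)².
z_{α/2} + z_β = 1.960 + 1.282 = 3.242.
n = 2 × (3.242 / 0.93)² = 2 × 3.486² = 2 × 12.15 = 24.3.
Round up to the next whole participant.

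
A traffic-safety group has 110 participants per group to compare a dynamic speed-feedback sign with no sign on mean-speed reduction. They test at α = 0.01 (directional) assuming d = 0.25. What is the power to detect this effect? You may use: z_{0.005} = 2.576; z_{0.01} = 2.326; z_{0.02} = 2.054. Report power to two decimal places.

For two equal groups, power = Φ(d·√(n/2) − z_{α}).
d·√(n/2) = 0.25 × √(110/2) = 0.25 × 7.416 = 1.854.
z_β = 1.854 − 2.326 = -0.472.
Power = Φ(-0.472) = 0.318.

power ≈ 0.32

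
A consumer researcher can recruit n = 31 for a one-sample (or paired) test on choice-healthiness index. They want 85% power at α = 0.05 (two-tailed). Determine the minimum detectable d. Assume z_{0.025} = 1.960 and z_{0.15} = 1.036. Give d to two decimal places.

d_min ≈ 0.54

For a single sample (or paired design) of n = 31: d_min = (z_{α/2} + z_β)/√n.
z-sum = 1.960 + 1.036 = 2.996.
d_min = 2.996 / √31 = 2.996 / 5.568 = 0.538.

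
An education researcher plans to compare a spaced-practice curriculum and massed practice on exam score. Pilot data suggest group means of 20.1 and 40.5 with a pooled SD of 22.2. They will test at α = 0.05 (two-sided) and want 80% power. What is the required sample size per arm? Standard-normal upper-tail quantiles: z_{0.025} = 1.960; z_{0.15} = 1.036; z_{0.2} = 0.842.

n = 19 per group

Cohen's d = |M₁ − M₂| / SD_pooled = |20.1 − 40.5| / 22.2 = 20.4 / 22.2 = 0.919.
For two independent groups with equal n: n = 2·((z_{α/2} + z_β) / d)².
z_{α/2} + z_β = 1.960 + 0.842 = 2.802.
n = 2 × (2.802 / 0.919)² = 2 × 3.049² = 2 × 9.30 = 18.6.
Round up to the next whole participant.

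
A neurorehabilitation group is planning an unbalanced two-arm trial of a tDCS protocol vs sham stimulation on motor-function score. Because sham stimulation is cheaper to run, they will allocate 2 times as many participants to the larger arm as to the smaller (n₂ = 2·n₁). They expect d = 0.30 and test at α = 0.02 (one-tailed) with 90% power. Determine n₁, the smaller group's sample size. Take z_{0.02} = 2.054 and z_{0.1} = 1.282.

n₁ = 186

With allocation ratio k = n₂/n₁ = 2, Var(x̄₁−x̄₂) = σ²(1/n₁ + 1/(k·n₁)) = σ²·(k+1)/(k·n₁).
So n₁ = (1 + 1/k)·((z_{α} + z_β)/d)² = 1.500 × (3.336/0.30)².
n₁ = 1.500 × 123.65 = 185.5.
Round up: n₁ = 186, giving n₂ = 2 × 186 = 372.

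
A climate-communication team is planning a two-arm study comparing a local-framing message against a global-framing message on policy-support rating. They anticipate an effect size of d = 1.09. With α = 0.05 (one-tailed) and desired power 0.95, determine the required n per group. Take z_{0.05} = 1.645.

For two independent groups with equal n: n = 2·((z_{α} + z_β) / d)².
z_{α} + z_β = 1.645 + 1.645 = 3.290.
n = 2 × (3.290 / 1.09)² = 2 × 3.018² = 2 × 9.11 = 18.2.
Round up to the next whole participant.

n = 19 per group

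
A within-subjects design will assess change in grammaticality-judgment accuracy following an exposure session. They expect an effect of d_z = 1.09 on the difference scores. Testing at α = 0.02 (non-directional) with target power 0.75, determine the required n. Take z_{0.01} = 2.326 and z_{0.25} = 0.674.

For a paired (one-sample on differences) test: n = ((z_{α/2} + z_β) / d)².
z_{α/2} + z_β = 2.326 + 0.674 = 3.000.
n = (3.000 / 1.09)² = 2.752² = 7.58.
Round up.

n = 8 pairs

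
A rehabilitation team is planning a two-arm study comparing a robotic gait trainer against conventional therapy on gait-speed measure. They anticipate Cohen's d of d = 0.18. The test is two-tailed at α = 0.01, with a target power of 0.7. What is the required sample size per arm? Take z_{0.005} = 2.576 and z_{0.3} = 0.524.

n = 594 per group

For two independent groups with equal n: n = 2·((z_{α/2} + z_β) / d)².
z_{α/2} + z_β = 2.576 + 0.524 = 3.100.
n = 2 × (3.100 / 0.18)² = 2 × 17.222² = 2 × 296.60 = 593.2.
Round up to the next whole participant.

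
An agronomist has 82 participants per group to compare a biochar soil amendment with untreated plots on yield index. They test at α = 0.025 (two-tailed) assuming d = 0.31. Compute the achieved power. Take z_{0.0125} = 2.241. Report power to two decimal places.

power ≈ 0.40

For two equal groups, power = Φ(d·√(n/2) − z_{α/2}).
d·√(n/2) = 0.31 × √(82/2) = 0.31 × 6.403 = 1.985.
z_β = 1.985 − 2.241 = -0.256.
Power = Φ(-0.256) = 0.399.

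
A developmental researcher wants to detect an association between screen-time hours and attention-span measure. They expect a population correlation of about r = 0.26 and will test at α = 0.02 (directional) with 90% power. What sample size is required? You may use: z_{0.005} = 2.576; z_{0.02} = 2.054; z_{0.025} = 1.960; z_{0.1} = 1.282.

n = 161

Fisher's z: C = ½·ln((1+r)/(1−r)) = ½·ln(1.7027) = 0.2661.
n = ((z_{α} + z_β)/C)² + 3.
(2.054 + 1.282) / 0.2661 = 3.336 / 0.2661 = 12.537.
n = 12.537² + 3 = 157.17 + 3 = 160.2.
Round up.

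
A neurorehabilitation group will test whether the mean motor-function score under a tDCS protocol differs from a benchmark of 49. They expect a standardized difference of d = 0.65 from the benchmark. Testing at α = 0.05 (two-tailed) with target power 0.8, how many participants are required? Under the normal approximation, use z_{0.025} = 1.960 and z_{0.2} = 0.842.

For a one-sample test: n = ((z_{α/2} + z_β) / d)².
z_{α/2} + z_β = 1.960 + 0.842 = 2.802.
n = (2.802 / 0.65)² = 4.311² = 18.58.
Round up.

n = 19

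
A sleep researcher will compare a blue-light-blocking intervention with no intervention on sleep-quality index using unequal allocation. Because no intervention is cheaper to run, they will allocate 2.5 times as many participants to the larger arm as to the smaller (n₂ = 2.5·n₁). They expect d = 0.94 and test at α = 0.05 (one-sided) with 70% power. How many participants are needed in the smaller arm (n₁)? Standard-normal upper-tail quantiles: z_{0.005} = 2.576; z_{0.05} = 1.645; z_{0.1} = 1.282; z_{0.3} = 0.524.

With allocation ratio k = n₂/n₁ = 2.5, Var(x̄₁−x̄₂) = σ²(1/n₁ + 1/(k·n₁)) = σ²·(k+1)/(k·n₁).
So n₁ = (1 + 1/k)·((z_{α} + z_β)/d)² = 1.400 × (2.169/0.94)².
n₁ = 1.400 × 5.32 = 7.5.
Round up: n₁ = 8, giving n₂ = 2.5 × 8 = 20.

n₁ = 8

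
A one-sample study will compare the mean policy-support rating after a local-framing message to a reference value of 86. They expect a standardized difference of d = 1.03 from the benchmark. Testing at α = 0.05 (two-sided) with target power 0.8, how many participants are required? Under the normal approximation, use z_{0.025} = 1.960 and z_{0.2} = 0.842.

For a one-sample test: n = ((z_{α/2} + z_β) / d)².
z_{α/2} + z_β = 1.960 + 0.842 = 2.802.
n = (2.802 / 1.03)² = 2.720² = 7.40.
Round up.

n = 8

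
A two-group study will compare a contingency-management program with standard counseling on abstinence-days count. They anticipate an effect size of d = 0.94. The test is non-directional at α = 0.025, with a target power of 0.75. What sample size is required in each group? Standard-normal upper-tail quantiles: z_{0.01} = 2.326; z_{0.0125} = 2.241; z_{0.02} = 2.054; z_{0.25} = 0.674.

n = 20 per group

For two independent groups with equal n: n = 2·((z_{α/2} + z_β) / d)².
z_{α/2} + z_β = 2.241 + 0.674 = 2.915.
n = 2 × (2.915 / 0.94)² = 2 × 3.101² = 2 × 9.62 = 19.2.
Round up to the next whole participant.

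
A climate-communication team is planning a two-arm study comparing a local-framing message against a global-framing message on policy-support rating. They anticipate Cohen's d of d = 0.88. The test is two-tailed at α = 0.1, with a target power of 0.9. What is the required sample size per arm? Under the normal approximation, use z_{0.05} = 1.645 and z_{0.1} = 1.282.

For two independent groups with equal n: n = 2·((z_{α/2} + z_β) / d)².
z_{α/2} + z_β = 1.645 + 1.282 = 2.927.
n = 2 × (2.927 / 0.88)² = 2 × 3.326² = 2 × 11.06 = 22.1.
Round up to the next whole participant.

n = 23 per group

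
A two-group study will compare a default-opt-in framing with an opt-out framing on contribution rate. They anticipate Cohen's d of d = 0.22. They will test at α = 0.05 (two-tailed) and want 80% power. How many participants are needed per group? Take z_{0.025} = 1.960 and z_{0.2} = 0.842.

For two independent groups with equal n: n = 2·((z_{α/2} + z_β) / d)².
z_{α/2} + z_β = 1.960 + 0.842 = 2.802.
n = 2 × (2.802 / 0.22)² = 2 × 12.736² = 2 × 162.21 = 324.4.
Round up to the next whole participant.

n = 325 per group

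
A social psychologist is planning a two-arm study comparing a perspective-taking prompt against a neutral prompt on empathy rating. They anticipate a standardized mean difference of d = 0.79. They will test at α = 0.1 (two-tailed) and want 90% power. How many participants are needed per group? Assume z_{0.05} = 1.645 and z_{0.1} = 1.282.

n = 28 per group

For two independent groups with equal n: n = 2·((z_{α/2} + z_β) / d)².
z_{α/2} + z_β = 1.645 + 1.282 = 2.927.
n = 2 × (2.927 / 0.79)² = 2 × 3.705² = 2 × 13.73 = 27.5.
Round up to the next whole participant.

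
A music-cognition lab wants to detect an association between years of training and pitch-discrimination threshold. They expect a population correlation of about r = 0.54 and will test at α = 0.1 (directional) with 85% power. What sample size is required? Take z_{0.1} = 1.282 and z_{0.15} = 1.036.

n = 18

Fisher's z: C = ½·ln((1+r)/(1−r)) = ½·ln(3.3478) = 0.6042.
n = ((z_{α} + z_β)/C)² + 3.
(1.282 + 1.036) / 0.6042 = 2.318 / 0.6042 = 3.836.
n = 3.836² + 3 = 14.72 + 3 = 17.7.
Round up.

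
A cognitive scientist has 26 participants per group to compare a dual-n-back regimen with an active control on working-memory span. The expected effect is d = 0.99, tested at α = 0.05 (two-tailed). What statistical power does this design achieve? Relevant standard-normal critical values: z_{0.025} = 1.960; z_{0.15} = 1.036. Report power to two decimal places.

power ≈ 0.95

For two equal groups, power = Φ(d·√(n/2) − z_{α/2}).
d·√(n/2) = 0.99 × √(26/2) = 0.99 × 3.606 = 3.569.
z_β = 3.569 − 1.960 = 1.609.
Power = Φ(1.609) = 0.946.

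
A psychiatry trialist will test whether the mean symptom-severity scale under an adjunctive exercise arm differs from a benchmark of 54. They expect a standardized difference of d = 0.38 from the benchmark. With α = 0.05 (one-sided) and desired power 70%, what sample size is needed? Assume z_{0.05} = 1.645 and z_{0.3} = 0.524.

For a one-sample test: n = ((z_{α} + z_β) / d)².
z_{α} + z_β = 1.645 + 0.524 = 2.169.
n = (2.169 / 0.38)² = 5.708² = 32.58.
Round up.

n = 33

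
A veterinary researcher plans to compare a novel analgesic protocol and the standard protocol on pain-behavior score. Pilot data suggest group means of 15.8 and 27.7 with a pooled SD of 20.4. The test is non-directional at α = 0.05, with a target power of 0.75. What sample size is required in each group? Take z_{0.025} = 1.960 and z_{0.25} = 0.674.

n = 41 per group

Cohen's d = |M₁ − M₂| / SD_pooled = |15.8 − 27.7| / 20.4 = 11.9 / 20.4 = 0.583.
For two independent groups with equal n: n = 2·((z_{α/2} + z_β) / d)².
z_{α/2} + z_β = 1.960 + 0.674 = 2.634.
n = 2 × (2.634 / 0.583)² = 2 × 4.518² = 2 × 20.41 = 40.8.
Round up to the next whole participant.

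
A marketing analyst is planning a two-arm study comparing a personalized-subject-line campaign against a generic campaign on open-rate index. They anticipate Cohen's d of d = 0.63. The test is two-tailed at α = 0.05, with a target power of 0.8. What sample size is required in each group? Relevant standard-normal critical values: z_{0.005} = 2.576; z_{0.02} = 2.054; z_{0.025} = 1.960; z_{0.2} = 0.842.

n = 40 per group

For two independent groups with equal n: n = 2·((z_{α/2} + z_β) / d)².
z_{α/2} + z_β = 1.960 + 0.842 = 2.802.
n = 2 × (2.802 / 0.63)² = 2 × 4.448² = 2 × 19.78 = 39.6.
Round up to the next whole participant.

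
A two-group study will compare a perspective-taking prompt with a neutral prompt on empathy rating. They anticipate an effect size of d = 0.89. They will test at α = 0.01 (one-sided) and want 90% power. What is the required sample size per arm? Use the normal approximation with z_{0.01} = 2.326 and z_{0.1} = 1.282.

n = 33 per group

For two independent groups with equal n: n = 2·((z_{α} + z_β) / d)².
z_{α} + z_β = 2.326 + 1.282 = 3.608.
n = 2 × (3.608 / 0.89)² = 2 × 4.054² = 2 × 16.43 = 32.9.
Round up to the next whole participant.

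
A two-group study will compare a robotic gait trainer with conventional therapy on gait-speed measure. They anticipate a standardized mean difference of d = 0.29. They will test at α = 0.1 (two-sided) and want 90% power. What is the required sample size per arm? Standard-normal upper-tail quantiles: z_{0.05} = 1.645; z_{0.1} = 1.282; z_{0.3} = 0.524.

n = 204 per group

For two independent groups with equal n: n = 2·((z_{α/2} + z_β) / d)².
z_{α/2} + z_β = 1.645 + 1.282 = 2.927.
n = 2 × (2.927 / 0.29)² = 2 × 10.093² = 2 × 101.87 = 203.7.
Round up to the next whole participant.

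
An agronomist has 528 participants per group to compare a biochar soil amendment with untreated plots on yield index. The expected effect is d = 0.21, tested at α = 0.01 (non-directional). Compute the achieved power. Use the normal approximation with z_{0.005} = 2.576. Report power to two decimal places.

power ≈ 0.80

For two equal groups, power = Φ(d·√(n/2) − z_{α/2}).
d·√(n/2) = 0.21 × √(528/2) = 0.21 × 16.248 = 3.412.
z_β = 3.412 − 2.576 = 0.836.
Power = Φ(0.836) = 0.798.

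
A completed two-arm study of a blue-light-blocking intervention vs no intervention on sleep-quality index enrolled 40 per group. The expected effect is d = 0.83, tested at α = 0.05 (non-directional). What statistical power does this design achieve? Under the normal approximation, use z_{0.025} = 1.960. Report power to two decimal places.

power ≈ 0.96

For two equal groups, power = Φ(d·√(n/2) − z_{α/2}).
d·√(n/2) = 0.83 × √(40/2) = 0.83 × 4.472 = 3.712.
z_β = 3.712 − 1.960 = 1.752.
Power = Φ(1.752) = 0.960.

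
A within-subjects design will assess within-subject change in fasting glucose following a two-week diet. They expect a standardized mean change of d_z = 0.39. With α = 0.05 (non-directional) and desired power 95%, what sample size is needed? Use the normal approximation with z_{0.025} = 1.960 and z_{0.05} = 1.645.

n = 86 pairs

For a paired (one-sample on differences) test: n = ((z_{α/2} + z_β) / d)².
z_{α/2} + z_β = 1.960 + 1.645 = 3.605.
n = (3.605 / 0.39)² = 9.244² = 85.44.
Round up.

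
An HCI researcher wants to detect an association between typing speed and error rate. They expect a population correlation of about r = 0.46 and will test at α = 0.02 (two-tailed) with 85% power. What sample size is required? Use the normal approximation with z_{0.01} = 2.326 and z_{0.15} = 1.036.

n = 49

Fisher's z: C = ½·ln((1+r)/(1−r)) = ½·ln(2.7037) = 0.4973.
n = ((z_{α/2} + z_β)/C)² + 3.
(2.326 + 1.036) / 0.4973 = 3.362 / 0.4973 = 6.761.
n = 6.761² + 3 = 45.70 + 3 = 48.7.
Round up.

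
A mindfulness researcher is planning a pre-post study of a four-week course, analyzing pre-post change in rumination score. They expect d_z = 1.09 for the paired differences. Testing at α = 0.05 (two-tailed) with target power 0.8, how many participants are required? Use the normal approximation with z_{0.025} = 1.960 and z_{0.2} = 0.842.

For a paired (one-sample on differences) test: n = ((z_{α/2} + z_β) / d)².
z_{α/2} + z_β = 1.960 + 0.842 = 2.802.
n = (2.802 / 1.09)² = 2.571² = 6.61.
Round up.

n = 7 pairs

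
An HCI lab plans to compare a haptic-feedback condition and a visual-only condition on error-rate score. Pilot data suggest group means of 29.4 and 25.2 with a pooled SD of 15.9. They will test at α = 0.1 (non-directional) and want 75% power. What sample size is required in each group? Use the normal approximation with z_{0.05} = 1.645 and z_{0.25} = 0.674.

n = 155 per group

Cohen's d = |M₁ − M₂| / SD_pooled = |29.4 − 25.2| / 15.9 = 4.2 / 15.9 = 0.264.
For two independent groups with equal n: n = 2·((z_{α/2} + z_β) / d)².
z_{α/2} + z_β = 1.645 + 0.674 = 2.319.
n = 2 × (2.319 / 0.264)² = 2 × 8.784² = 2 × 77.16 = 154.3.
Round up to the next whole participant.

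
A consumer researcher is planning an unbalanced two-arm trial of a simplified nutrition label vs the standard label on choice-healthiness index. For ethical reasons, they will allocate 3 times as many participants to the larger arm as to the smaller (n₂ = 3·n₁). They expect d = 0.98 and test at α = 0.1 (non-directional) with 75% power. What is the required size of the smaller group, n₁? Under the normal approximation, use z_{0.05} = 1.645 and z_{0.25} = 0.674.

With allocation ratio k = n₂/n₁ = 3, Var(x̄₁−x̄₂) = σ²(1/n₁ + 1/(k·n₁)) = σ²·(k+1)/(k·n₁).
So n₁ = (1 + 1/k)·((z_{α/2} + z_β)/d)² = 1.333 × (2.319/0.98)².
n₁ = 1.333 × 5.60 = 7.5.
Round up: n₁ = 8, giving n₂ = 3 × 8 = 24.

n₁ = 8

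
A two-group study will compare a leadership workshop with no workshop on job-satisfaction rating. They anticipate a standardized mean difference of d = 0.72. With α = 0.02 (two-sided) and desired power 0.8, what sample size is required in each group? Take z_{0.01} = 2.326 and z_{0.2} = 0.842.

For two independent groups with equal n: n = 2·((z_{α/2} + z_β) / d)².
z_{α/2} + z_β = 2.326 + 0.842 = 3.168.
n = 2 × (3.168 / 0.72)² = 2 × 4.400² = 2 × 19.36 = 38.7.
Round up to the next whole participant.

n = 39 per group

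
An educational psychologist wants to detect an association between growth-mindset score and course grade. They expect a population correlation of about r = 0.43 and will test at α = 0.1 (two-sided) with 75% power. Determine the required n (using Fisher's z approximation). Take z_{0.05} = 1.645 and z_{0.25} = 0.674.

n = 29

Fisher's z: C = ½·ln((1+r)/(1−r)) = ½·ln(2.5088) = 0.4599.
n = ((z_{α/2} + z_β)/C)² + 3.
(1.645 + 0.674) / 0.4599 = 2.319 / 0.4599 = 5.042.
n = 5.042² + 3 = 25.43 + 3 = 28.4.
Round up.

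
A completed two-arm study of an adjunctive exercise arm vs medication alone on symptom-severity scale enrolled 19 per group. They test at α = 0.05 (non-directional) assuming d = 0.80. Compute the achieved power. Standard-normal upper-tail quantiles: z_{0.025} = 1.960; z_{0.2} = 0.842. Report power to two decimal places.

power ≈ 0.69

For two equal groups, power = Φ(d·√(n/2) − z_{α/2}).
d·√(n/2) = 0.80 × √(19/2) = 0.80 × 3.082 = 2.466.
z_β = 2.466 − 1.960 = 0.506.
Power = Φ(0.506) = 0.693.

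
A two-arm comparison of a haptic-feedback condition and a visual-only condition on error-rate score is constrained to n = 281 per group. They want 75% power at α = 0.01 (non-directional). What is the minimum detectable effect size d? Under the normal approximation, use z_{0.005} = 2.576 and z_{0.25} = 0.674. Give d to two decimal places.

For two independent groups of n = 281 each: d_min = (z_{α/2} + z_β)·√(2/n).
z-sum = 2.576 + 0.674 = 3.250.
d_min = 3.250 × √(2/281) = 3.250 × 0.0844 = 0.274.

d_min ≈ 0.27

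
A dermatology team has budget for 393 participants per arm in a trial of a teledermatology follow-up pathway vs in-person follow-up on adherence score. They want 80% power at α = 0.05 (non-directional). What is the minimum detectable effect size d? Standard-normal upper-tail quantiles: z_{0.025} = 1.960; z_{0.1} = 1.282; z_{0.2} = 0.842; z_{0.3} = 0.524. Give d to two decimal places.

d_min ≈ 0.20

For two independent groups of n = 393 each: d_min = (z_{α/2} + z_β)·√(2/n).
z-sum = 1.960 + 0.842 = 2.802.
d_min = 2.802 × √(2/393) = 2.802 × 0.0713 = 0.200.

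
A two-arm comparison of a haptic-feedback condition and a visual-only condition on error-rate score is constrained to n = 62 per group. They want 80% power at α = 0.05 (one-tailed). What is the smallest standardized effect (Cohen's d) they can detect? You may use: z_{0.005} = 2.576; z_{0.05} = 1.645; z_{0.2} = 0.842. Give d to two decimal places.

d_min ≈ 0.45

For two independent groups of n = 62 each: d_min = (z_{α} + z_β)·√(2/n).
z-sum = 1.645 + 0.842 = 2.487.
d_min = 2.487 × √(2/62) = 2.487 × 0.1796 = 0.447.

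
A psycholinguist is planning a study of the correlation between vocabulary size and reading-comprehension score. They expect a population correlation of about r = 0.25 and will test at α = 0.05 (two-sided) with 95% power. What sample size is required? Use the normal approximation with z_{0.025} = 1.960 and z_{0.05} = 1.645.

Fisher's z: C = ½·ln((1+r)/(1−r)) = ½·ln(1.6667) = 0.2554.
n = ((z_{α/2} + z_β)/C)² + 3.
(1.960 + 1.645) / 0.2554 = 3.605 / 0.2554 = 14.115.
n = 14.115² + 3 = 199.24 + 3 = 202.2.
Round up.

n = 203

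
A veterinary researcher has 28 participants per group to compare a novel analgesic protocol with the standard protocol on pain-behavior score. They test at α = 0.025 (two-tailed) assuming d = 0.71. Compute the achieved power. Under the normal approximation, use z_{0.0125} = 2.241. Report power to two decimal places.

power ≈ 0.66

For two equal groups, power = Φ(d·√(n/2) − z_{α/2}).
d·√(n/2) = 0.71 × √(28/2) = 0.71 × 3.742 = 2.657.
z_β = 2.657 − 2.241 = 0.416.
Power = Φ(0.416) = 0.661.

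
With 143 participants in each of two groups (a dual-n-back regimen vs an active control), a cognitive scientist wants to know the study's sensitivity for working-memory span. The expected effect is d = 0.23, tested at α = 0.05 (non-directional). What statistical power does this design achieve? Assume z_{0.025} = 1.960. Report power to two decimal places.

For two equal groups, power = Φ(d·√(n/2) − z_{α/2}).
d·√(n/2) = 0.23 × √(143/2) = 0.23 × 8.456 = 1.945.
z_β = 1.945 − 1.960 = -0.015.
Power = Φ(-0.015) = 0.494.

power ≈ 0.49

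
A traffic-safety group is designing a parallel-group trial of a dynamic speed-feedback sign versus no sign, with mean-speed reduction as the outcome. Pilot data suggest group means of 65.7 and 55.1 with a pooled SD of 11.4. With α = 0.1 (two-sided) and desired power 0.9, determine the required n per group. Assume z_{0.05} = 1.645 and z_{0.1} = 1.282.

Cohen's d = |M₁ − M₂| / SD_pooled = |65.7 − 55.1| / 11.4 = 10.6 / 11.4 = 0.930.
For two independent groups with equal n: n = 2·((z_{α/2} + z_β) / d)².
z_{α/2} + z_β = 1.645 + 1.282 = 2.927.
n = 2 × (2.927 / 0.930)² = 2 × 3.147² = 2 × 9.91 = 19.8.
Round up to the next whole participant.

n = 20 per group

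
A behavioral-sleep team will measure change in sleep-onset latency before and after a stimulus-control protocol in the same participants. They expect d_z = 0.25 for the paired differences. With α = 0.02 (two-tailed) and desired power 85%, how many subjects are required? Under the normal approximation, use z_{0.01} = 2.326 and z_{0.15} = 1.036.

For a paired (one-sample on differences) test: n = ((z_{α/2} + z_β) / d)².
z_{α/2} + z_β = 2.326 + 1.036 = 3.362.
n = (3.362 / 0.25)² = 13.448² = 180.85.
Round up.

n = 181 pairs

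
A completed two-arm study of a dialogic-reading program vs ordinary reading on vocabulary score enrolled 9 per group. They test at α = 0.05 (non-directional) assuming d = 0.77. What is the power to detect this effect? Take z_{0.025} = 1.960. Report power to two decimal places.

power ≈ 0.37

For two equal groups, power = Φ(d·√(n/2) − z_{α/2}).
d·√(n/2) = 0.77 × √(9/2) = 0.77 × 2.121 = 1.633.
z_β = 1.633 − 1.960 = -0.327.
Power = Φ(-0.327) = 0.372.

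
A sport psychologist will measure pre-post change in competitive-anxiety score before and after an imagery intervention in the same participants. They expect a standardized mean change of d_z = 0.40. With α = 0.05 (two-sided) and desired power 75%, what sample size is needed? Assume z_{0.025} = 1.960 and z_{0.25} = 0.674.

For a paired (one-sample on differences) test: n = ((z_{α/2} + z_β) / d)².
z_{α/2} + z_β = 1.960 + 0.674 = 2.634.
n = (2.634 / 0.40)² = 6.585² = 43.36.
Round up.

n = 44 pairs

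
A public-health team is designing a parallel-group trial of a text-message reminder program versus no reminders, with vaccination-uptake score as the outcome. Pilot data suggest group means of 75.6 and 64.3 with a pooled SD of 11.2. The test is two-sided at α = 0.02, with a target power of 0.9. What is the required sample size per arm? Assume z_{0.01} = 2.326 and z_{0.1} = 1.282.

n = 26 per group

Cohen's d = |M₁ − M₂| / SD_pooled = |75.6 − 64.3| / 11.2 = 11.3 / 11.2 = 1.009.
For two independent groups with equal n: n = 2·((z_{α/2} + z_β) / d)².
z_{α/2} + z_β = 2.326 + 1.282 = 3.608.
n = 2 × (3.608 / 1.009)² = 2 × 3.576² = 2 × 12.79 = 25.6.
Round up to the next whole participant.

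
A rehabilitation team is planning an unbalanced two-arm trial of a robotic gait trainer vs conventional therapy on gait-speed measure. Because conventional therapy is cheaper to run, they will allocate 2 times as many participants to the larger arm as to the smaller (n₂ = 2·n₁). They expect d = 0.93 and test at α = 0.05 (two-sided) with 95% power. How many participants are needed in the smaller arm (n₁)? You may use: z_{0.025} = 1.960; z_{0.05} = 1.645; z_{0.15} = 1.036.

n₁ = 23

With allocation ratio k = n₂/n₁ = 2, Var(x̄₁−x̄₂) = σ²(1/n₁ + 1/(k·n₁)) = σ²·(k+1)/(k·n₁).
So n₁ = (1 + 1/k)·((z_{α/2} + z_β)/d)² = 1.500 × (3.605/0.93)².
n₁ = 1.500 × 15.03 = 22.5.
Round up: n₁ = 23, giving n₂ = 2 × 23 = 46.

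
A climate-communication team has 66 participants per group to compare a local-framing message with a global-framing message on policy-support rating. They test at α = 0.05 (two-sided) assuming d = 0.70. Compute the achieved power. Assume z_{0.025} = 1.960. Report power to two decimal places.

power ≈ 0.98

For two equal groups, power = Φ(d·√(n/2) − z_{α/2}).
d·√(n/2) = 0.70 × √(66/2) = 0.70 × 5.745 = 4.021.
z_β = 4.021 − 1.960 = 2.061.
Power = Φ(2.061) = 0.980.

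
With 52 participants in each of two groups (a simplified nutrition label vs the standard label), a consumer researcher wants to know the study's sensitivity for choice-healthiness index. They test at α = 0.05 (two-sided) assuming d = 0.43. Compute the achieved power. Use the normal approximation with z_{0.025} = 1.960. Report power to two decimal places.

power ≈ 0.59

For two equal groups, power = Φ(d·√(n/2) − z_{α/2}).
d·√(n/2) = 0.43 × √(52/2) = 0.43 × 5.099 = 2.193.
z_β = 2.193 − 1.960 = 0.233.
Power = Φ(0.233) = 0.592.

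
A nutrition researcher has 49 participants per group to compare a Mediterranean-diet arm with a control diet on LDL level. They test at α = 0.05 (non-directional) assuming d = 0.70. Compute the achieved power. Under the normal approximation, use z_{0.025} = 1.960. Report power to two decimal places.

power ≈ 0.93

For two equal groups, power = Φ(d·√(n/2) − z_{α/2}).
d·√(n/2) = 0.70 × √(49/2) = 0.70 × 4.950 = 3.465.
z_β = 3.465 − 1.960 = 1.505.
Power = Φ(1.505) = 0.934.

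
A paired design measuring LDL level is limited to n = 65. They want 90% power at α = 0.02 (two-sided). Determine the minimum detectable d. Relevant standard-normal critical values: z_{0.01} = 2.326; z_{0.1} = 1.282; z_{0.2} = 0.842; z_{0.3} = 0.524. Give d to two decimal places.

For a single sample (or paired design) of n = 65: d_min = (z_{α/2} + z_β)/√n.
z-sum = 2.326 + 1.282 = 3.608.
d_min = 3.608 / √65 = 3.608 / 8.062 = 0.448.

d_min ≈ 0.45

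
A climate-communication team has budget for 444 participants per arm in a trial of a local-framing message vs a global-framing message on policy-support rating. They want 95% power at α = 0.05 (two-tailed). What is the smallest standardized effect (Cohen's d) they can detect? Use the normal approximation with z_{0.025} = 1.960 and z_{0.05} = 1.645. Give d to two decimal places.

For two independent groups of n = 444 each: d_min = (z_{α/2} + z_β)·√(2/n).
z-sum = 1.960 + 1.645 = 3.605.
d_min = 3.605 × √(2/444) = 3.605 × 0.0671 = 0.242.

d_min ≈ 0.24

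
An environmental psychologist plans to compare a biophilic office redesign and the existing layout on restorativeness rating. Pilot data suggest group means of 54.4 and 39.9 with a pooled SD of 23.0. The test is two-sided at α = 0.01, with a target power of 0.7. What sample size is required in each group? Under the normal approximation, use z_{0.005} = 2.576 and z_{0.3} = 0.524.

Cohen's d = |M₁ − M₂| / SD_pooled = |54.4 − 39.9| / 23.0 = 14.5 / 23.0 = 0.630.
For two independent groups with equal n: n = 2·((z_{α/2} + z_β) / d)².
z_{α/2} + z_β = 2.576 + 0.524 = 3.100.
n = 2 × (3.100 / 0.630)² = 2 × 4.921² = 2 × 24.21 = 48.4.
Round up to the next whole participant.

n = 49 per group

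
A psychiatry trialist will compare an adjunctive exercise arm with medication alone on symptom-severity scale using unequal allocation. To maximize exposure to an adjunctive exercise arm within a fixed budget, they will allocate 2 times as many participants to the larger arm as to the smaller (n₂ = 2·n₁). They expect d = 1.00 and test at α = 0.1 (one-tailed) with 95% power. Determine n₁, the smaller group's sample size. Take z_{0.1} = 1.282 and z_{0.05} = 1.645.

With allocation ratio k = n₂/n₁ = 2, Var(x̄₁−x̄₂) = σ²(1/n₁ + 1/(k·n₁)) = σ²·(k+1)/(k·n₁).
So n₁ = (1 + 1/k)·((z_{α} + z_β)/d)² = 1.500 × (2.927/1.00)².
n₁ = 1.500 × 8.57 = 12.9.
Round up: n₁ = 13, giving n₂ = 2 × 13 = 26.

n₁ = 13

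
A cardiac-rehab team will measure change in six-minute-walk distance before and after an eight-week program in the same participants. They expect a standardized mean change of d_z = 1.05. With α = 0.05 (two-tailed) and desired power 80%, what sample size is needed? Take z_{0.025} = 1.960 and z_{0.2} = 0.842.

n = 8 pairs

For a paired (one-sample on differences) test: n = ((z_{α/2} + z_β) / d)².
z_{α/2} + z_β = 1.960 + 0.842 = 2.802.
n = (2.802 / 1.05)² = 2.669² = 7.12.
Round up.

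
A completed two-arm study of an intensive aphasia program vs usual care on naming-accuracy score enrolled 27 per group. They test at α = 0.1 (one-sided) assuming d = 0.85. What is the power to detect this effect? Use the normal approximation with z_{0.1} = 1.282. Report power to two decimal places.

power ≈ 0.97

For two equal groups, power = Φ(d·√(n/2) − z_{α}).
d·√(n/2) = 0.85 × √(27/2) = 0.85 × 3.674 = 3.123.
z_β = 3.123 − 1.282 = 1.841.
Power = Φ(1.841) = 0.967.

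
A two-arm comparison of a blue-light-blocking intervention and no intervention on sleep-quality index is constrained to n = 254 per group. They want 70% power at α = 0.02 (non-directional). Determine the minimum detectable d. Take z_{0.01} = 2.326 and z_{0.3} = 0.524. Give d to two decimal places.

d_min ≈ 0.25

For two independent groups of n = 254 each: d_min = (z_{α/2} + z_β)·√(2/n).
z-sum = 2.326 + 0.524 = 2.850.
d_min = 2.850 × √(2/254) = 2.850 × 0.0887 = 0.253.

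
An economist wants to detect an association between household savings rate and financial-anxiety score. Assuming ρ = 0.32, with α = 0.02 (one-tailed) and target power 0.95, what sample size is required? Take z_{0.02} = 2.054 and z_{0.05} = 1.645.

n = 128

Fisher's z: C = ½·ln((1+r)/(1−r)) = ½·ln(1.9412) = 0.3316.
n = ((z_{α} + z_β)/C)² + 3.
(2.054 + 1.645) / 0.3316 = 3.699 / 0.3316 = 11.155.
n = 11.155² + 3 = 124.43 + 3 = 127.4.
Round up.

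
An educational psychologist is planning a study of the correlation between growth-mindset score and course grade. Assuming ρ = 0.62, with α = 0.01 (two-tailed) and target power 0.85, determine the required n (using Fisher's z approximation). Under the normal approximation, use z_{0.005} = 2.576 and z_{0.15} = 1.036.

Fisher's z: C = ½·ln((1+r)/(1−r)) = ½·ln(4.2632) = 0.7250.
n = ((z_{α/2} + z_β)/C)² + 3.
(2.576 + 1.036) / 0.7250 = 3.612 / 0.7250 = 4.982.
n = 4.982² + 3 = 24.82 + 3 = 27.8.
Round up.

n = 28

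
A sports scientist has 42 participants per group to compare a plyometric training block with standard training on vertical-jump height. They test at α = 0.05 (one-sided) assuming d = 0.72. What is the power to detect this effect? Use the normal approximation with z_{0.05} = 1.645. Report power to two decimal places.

power ≈ 0.95

For two equal groups, power = Φ(d·√(n/2) − z_{α}).
d·√(n/2) = 0.72 × √(42/2) = 0.72 × 4.583 = 3.299.
z_β = 3.299 − 1.645 = 1.654.
Power = Φ(1.654) = 0.951.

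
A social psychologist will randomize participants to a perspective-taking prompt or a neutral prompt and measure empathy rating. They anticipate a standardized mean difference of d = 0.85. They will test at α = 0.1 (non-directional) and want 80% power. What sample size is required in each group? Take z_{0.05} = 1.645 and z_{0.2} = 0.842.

n = 18 per group

For two independent groups with equal n: n = 2·((z_{α/2} + z_β) / d)².
z_{α/2} + z_β = 1.645 + 0.842 = 2.487.
n = 2 × (2.487 / 0.85)² = 2 × 2.926² = 2 × 8.56 = 17.1.
Round up to the next whole participant.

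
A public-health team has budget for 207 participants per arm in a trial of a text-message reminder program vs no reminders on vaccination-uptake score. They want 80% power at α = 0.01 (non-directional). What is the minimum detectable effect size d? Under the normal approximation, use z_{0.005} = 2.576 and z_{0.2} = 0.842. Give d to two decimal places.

d_min ≈ 0.34

For two independent groups of n = 207 each: d_min = (z_{α/2} + z_β)·√(2/n).
z-sum = 2.576 + 0.842 = 3.418.
d_min = 3.418 × √(2/207) = 3.418 × 0.0983 = 0.336.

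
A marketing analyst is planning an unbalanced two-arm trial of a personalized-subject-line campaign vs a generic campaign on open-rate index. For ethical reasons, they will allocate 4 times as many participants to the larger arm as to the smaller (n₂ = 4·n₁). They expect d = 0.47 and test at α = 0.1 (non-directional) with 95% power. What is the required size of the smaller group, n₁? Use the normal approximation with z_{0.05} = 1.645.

n₁ = 62

With allocation ratio k = n₂/n₁ = 4, Var(x̄₁−x̄₂) = σ²(1/n₁ + 1/(k·n₁)) = σ²·(k+1)/(k·n₁).
So n₁ = (1 + 1/k)·((z_{α/2} + z_β)/d)² = 1.250 × (3.290/0.47)².
n₁ = 1.250 × 49.00 = 61.3.
Round up: n₁ = 62, giving n₂ = 4 × 62 = 248.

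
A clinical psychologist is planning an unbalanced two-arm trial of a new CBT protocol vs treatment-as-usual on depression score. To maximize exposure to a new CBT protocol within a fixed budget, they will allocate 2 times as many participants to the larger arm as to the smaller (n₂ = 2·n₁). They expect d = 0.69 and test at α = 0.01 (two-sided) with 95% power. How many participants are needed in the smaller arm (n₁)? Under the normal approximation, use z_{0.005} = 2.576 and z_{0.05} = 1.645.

With allocation ratio k = n₂/n₁ = 2, Var(x̄₁−x̄₂) = σ²(1/n₁ + 1/(k·n₁)) = σ²·(k+1)/(k·n₁).
So n₁ = (1 + 1/k)·((z_{α/2} + z_β)/d)² = 1.500 × (4.221/0.69)².
n₁ = 1.500 × 37.42 = 56.1.
Round up: n₁ = 57, giving n₂ = 2 × 57 = 114.

n₁ = 57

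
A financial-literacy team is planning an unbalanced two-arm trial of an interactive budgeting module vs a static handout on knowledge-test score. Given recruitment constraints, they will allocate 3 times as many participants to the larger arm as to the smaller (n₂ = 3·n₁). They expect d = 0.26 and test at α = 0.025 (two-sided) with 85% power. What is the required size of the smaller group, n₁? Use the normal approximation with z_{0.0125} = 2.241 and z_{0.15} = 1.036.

With allocation ratio k = n₂/n₁ = 3, Var(x̄₁−x̄₂) = σ²(1/n₁ + 1/(k·n₁)) = σ²·(k+1)/(k·n₁).
So n₁ = (1 + 1/k)·((z_{α/2} + z_β)/d)² = 1.333 × (3.277/0.26)².
n₁ = 1.333 × 158.86 = 211.8.
Round up: n₁ = 212, giving n₂ = 3 × 212 = 636.

n₁ = 212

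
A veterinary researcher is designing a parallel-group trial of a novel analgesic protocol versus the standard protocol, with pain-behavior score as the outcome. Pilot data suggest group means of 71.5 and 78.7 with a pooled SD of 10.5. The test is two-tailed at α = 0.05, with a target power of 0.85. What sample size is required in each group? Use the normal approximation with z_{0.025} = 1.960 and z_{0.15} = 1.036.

n = 39 per group

Cohen's d = |M₁ − M₂| / SD_pooled = |71.5 − 78.7| / 10.5 = 7.2 / 10.5 = 0.686.
For two independent groups with equal n: n = 2·((z_{α/2} + z_β) / d)².
z_{α/2} + z_β = 1.960 + 1.036 = 2.996.
n = 2 × (2.996 / 0.686)² = 2 × 4.367² = 2 × 19.07 = 38.1.
Round up to the next whole participant.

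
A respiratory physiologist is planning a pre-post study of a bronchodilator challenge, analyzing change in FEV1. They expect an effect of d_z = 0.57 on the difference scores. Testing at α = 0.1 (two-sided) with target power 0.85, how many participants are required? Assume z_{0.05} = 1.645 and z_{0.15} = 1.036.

n = 23 pairs

For a paired (one-sample on differences) test: n = ((z_{α/2} + z_β) / d)².
z_{α/2} + z_β = 1.645 + 1.036 = 2.681.
n = (2.681 / 0.57)² = 4.704² = 22.12.
Round up.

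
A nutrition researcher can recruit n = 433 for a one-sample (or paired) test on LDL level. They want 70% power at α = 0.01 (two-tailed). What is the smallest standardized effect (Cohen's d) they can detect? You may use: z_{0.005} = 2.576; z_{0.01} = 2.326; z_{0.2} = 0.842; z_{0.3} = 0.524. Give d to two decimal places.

For a single sample (or paired design) of n = 433: d_min = (z_{α/2} + z_β)/√n.
z-sum = 2.576 + 0.524 = 3.100.
d_min = 3.100 / √433 = 3.100 / 20.809 = 0.149.

d_min ≈ 0.15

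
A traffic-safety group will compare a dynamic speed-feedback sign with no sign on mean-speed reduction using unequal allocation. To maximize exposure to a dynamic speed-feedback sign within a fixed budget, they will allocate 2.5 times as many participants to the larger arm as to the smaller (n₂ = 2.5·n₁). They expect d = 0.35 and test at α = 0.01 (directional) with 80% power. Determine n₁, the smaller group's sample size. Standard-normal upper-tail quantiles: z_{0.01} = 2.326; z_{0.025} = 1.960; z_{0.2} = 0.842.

n₁ = 115

With allocation ratio k = n₂/n₁ = 2.5, Var(x̄₁−x̄₂) = σ²(1/n₁ + 1/(k·n₁)) = σ²·(k+1)/(k·n₁).
So n₁ = (1 + 1/k)·((z_{α} + z_β)/d)² = 1.400 × (3.168/0.35)².
n₁ = 1.400 × 81.93 = 114.7.
Round up: n₁ = 115, giving n₂ = ⌈2.5 × 115⌉ = ⌈287.5⌉ = 288.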